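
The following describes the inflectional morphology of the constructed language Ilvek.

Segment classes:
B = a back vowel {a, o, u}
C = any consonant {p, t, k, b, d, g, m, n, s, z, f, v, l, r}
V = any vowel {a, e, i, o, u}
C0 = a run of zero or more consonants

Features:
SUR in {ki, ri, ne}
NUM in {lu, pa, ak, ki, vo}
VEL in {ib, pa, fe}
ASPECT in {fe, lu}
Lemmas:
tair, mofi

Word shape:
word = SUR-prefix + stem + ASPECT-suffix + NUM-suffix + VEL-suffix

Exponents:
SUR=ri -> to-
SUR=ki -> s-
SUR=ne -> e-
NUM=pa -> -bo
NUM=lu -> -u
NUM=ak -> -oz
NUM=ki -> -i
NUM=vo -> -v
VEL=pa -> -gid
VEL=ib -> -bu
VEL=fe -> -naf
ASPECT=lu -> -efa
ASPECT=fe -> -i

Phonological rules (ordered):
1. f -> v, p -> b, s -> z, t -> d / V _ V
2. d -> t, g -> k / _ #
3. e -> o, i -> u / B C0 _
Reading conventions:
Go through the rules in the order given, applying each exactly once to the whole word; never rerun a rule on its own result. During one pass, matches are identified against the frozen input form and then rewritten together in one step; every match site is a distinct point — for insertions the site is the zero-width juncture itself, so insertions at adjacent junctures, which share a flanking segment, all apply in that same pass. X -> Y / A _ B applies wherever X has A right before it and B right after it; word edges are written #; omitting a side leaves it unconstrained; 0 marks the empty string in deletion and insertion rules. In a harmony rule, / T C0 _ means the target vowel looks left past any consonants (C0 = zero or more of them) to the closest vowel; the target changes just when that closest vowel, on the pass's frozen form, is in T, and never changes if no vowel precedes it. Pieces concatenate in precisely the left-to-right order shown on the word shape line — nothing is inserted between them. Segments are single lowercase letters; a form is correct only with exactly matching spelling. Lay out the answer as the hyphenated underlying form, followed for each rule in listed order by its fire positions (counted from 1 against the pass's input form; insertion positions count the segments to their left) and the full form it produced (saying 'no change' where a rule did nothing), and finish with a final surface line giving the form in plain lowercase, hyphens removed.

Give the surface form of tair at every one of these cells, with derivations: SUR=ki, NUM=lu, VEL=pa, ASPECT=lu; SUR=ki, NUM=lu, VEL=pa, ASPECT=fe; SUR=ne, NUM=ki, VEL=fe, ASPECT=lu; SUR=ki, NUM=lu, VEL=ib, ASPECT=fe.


cell SUR=ki, NUM=lu, VEL=pa, ASPECT=lu:
underlying: s-tair-efa-u-gid
1. f -> v, p -> b, s -> z, t -> d / V _ V: fires at position(s) 7: stairevaugid
2. d -> t, g -> k / _ #: fires at position(s) 12: stairevaugit
3. e -> o, i -> u / B C0 _: fires at position(s) 4, 11: staurevaugut
surface: staurevaugut

cell SUR=ki, NUM=lu, VEL=pa, ASPECT=fe:
underlying: s-tair-i-u-gid
1. f -> v, p -> b, s -> z, t -> d / V _ V: no change
2. d -> t, g -> k / _ #: fires at position(s) 10: stairiugit
3. e -> o, i -> u / B C0 _: fires at position(s) 4, 9: stauriugut
surface: stauriugut

cell SUR=ne, NUM=ki, VEL=fe, ASPECT=lu:
underlying: e-tair-efa-i-naf
1. f -> v, p -> b, s -> z, t -> d / V _ V: fires at position(s) 2, 7: edairevainaf
2. d -> t, g -> k / _ #: no change
3. e -> o, i -> u / B C0 _: fires at position(s) 4, 9: edaurevaunaf
surface: edaurevaunaf

cell SUR=ki, NUM=lu, VEL=ib, ASPECT=fe:
underlying: s-tair-i-u-bu
1. f -> v, p -> b, s -> z, t -> d / V _ V: no change
2. d -> t, g -> k / _ #: no change
3. e -> o, i -> u / B C0 _: fires at position(s) 4: stauriubu
surface: stauriubu


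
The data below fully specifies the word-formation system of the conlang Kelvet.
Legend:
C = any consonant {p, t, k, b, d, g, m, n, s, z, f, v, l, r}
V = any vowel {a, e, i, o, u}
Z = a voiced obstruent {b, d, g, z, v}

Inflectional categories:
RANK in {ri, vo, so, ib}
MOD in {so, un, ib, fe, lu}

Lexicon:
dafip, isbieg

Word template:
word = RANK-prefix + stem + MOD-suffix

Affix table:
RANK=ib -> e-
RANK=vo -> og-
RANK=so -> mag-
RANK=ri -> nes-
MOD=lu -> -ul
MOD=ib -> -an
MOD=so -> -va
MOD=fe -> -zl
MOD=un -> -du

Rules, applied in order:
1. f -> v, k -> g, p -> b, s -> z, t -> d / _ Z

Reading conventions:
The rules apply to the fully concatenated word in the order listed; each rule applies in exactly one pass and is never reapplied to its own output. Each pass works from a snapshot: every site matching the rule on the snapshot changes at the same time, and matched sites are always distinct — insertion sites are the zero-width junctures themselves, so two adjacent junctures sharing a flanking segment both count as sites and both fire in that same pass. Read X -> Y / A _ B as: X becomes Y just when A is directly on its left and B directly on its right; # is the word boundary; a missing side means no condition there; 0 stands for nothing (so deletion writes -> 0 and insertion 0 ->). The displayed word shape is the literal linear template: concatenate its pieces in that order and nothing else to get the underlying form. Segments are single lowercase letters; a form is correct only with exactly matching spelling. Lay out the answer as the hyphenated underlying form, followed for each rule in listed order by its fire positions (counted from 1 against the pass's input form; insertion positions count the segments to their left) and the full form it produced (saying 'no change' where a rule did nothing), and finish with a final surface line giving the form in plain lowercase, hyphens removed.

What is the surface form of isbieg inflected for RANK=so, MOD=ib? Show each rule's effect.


underlying: mag-isbieg-an
1. f -> v, k -> g, p -> b, s -> z, t -> d / _ Z: fires at position(s) 5: magizbiegan
surface: magizbiegan


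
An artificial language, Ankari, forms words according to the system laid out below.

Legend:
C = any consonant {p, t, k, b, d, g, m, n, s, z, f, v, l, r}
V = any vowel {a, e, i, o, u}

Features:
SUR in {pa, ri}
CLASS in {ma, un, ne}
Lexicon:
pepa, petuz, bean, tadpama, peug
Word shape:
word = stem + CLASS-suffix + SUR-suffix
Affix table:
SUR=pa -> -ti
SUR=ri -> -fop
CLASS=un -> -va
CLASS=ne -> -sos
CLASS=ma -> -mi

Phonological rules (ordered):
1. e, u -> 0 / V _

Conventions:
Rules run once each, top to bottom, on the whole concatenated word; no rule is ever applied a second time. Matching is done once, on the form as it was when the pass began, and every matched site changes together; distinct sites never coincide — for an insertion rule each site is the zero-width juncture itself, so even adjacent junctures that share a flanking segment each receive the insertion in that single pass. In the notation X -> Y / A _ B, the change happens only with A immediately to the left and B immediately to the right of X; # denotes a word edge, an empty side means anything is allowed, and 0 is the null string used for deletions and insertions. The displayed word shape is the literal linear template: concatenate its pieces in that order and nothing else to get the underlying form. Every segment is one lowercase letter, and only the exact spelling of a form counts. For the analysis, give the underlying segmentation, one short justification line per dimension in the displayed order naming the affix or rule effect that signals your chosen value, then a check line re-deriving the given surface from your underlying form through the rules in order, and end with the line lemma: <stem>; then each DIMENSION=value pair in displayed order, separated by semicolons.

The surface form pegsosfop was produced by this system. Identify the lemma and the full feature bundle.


underlying: peug-sos-fop
SUR=ri - signalled by the affix -fop
CLASS=ne - signalled by the affix -sos
check: peugsosfop -> pegsosfop
lemma: peug; SUR=ri; CLASS=ne


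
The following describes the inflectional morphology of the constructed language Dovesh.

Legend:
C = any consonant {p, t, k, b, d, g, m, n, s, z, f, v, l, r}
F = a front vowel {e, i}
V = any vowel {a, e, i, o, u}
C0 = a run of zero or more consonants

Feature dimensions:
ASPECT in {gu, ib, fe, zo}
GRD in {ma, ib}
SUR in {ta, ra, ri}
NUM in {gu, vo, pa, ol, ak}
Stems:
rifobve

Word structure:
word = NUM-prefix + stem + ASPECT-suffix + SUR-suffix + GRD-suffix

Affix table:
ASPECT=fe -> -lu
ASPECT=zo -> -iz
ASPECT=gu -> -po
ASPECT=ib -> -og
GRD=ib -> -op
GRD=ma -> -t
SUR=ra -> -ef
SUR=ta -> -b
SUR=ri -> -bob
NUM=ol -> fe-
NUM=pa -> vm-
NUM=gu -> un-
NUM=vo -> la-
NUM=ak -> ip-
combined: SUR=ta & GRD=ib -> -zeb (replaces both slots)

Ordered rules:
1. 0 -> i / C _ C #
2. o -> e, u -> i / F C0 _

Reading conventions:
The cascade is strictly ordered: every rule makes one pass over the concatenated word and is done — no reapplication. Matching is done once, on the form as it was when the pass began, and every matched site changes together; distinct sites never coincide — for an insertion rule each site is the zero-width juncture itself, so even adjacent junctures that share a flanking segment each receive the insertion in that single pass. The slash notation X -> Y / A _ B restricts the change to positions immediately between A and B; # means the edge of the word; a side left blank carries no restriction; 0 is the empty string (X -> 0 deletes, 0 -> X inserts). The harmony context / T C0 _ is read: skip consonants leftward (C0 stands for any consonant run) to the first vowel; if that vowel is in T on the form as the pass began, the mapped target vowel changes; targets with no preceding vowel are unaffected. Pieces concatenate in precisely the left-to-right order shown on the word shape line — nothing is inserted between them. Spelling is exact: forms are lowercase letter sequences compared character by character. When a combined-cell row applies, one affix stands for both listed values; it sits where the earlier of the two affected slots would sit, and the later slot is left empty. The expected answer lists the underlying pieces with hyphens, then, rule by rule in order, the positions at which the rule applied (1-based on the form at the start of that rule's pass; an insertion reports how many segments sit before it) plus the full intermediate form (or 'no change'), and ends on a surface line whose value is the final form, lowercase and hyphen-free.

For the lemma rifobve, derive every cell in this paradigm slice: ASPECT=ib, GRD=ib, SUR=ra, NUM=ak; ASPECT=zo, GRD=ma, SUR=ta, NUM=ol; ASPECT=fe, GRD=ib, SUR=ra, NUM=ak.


cell ASPECT=ib, GRD=ib, SUR=ra, NUM=ak:
underlying: ip-rifobve-og-ef-op
1. 0 -> i / C _ C #: no change
2. o -> e, u -> i / F C0 _: fires at position(s) 6, 10, 14: iprifebveegefep
surface: iprifebveegefep

cell ASPECT=zo, GRD=ma, SUR=ta, NUM=ol:
underlying: fe-rifobve-iz-b-t
1. 0 -> i / C _ C #: inserts after position(s) 12: ferifobveizbit
2. o -> e, u -> i / F C0 _: fires at position(s) 6: ferifebveizbit
surface: ferifebveizbit

cell ASPECT=fe, GRD=ib, SUR=ra, NUM=ak:
underlying: ip-rifobve-lu-ef-op
1. 0 -> i / C _ C #: no change
2. o -> e, u -> i / F C0 _: fires at position(s) 6, 11, 14: iprifebveliefep
surface: iprifebveliefep


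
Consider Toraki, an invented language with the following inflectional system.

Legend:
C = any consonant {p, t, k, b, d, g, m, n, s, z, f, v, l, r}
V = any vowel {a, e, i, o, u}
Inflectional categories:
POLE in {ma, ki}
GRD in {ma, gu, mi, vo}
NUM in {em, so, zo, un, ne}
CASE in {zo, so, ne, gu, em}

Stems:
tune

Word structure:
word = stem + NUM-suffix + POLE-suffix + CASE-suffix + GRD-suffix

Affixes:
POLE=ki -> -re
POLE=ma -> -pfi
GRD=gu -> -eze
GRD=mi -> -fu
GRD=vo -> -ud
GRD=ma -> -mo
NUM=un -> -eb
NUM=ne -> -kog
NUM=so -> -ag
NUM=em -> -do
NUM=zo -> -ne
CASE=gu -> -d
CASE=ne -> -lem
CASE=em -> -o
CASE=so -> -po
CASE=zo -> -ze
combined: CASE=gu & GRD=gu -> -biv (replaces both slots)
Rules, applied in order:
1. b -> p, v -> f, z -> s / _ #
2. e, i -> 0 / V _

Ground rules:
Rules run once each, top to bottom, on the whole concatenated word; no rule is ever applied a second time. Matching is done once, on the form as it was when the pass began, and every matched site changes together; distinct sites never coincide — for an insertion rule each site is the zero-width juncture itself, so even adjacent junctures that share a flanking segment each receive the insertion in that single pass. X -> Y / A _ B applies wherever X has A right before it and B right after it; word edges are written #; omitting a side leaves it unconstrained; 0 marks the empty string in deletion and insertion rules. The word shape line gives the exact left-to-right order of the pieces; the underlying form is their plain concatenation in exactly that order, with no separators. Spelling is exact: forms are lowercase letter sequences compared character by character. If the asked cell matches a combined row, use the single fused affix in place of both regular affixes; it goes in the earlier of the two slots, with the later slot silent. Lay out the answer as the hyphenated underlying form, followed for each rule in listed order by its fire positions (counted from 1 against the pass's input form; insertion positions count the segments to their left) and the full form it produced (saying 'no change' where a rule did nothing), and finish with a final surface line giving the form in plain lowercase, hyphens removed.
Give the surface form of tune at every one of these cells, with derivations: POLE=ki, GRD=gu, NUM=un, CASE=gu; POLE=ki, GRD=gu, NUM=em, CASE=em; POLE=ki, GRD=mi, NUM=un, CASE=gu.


cell POLE=ki, GRD=gu, NUM=un, CASE=gu:
underlying: tune-eb-re-biv
1. b -> p, v -> f, z -> s / _ #: fires at position(s) 11: tuneebrebif
2. e, i -> 0 / V _: fires at position(s) 5: tunebrebif
surface: tunebrebif

cell POLE=ki, GRD=gu, NUM=em, CASE=em:
underlying: tune-do-re-o-eze
1. b -> p, v -> f, z -> s / _ #: no change
2. e, i -> 0 / V _: fires at position(s) 10: tunedoreoze
surface: tunedoreoze

cell POLE=ki, GRD=mi, NUM=un, CASE=gu:
underlying: tune-eb-re-d-fu
1. b -> p, v -> f, z -> s / _ #: no change
2. e, i -> 0 / V _: fires at position(s) 5: tunebredfu
surface: tunebredfu


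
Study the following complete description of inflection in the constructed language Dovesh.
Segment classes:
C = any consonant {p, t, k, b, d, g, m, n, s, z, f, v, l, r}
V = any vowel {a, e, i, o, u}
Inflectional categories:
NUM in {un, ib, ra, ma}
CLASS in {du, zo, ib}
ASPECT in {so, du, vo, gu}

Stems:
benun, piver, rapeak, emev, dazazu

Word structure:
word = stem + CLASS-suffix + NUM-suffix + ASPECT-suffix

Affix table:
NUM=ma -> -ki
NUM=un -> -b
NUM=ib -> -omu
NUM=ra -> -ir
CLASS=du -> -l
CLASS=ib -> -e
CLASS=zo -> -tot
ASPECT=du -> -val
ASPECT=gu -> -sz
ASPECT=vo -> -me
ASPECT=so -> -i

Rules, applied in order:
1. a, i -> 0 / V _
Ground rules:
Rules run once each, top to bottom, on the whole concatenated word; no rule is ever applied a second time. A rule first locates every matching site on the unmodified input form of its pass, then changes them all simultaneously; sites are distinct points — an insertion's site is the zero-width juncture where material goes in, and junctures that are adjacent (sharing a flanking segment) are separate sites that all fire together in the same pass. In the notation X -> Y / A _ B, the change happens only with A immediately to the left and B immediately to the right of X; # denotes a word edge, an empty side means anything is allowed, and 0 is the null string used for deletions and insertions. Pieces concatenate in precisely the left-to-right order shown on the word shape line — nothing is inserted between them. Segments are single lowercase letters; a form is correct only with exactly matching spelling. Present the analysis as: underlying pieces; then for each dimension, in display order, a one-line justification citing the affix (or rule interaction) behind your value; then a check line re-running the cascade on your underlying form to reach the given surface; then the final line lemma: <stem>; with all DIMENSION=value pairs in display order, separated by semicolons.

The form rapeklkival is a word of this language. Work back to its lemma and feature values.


underlying: rapeak-l-ki-val
NUM=ma - signalled by the affix -ki
CLASS=du - signalled by the affix -l
ASPECT=du - signalled by the affix -val
check: rapeaklkival -> rapeklkival
lemma: rapeak; NUM=ma; CLASS=du; ASPECT=du


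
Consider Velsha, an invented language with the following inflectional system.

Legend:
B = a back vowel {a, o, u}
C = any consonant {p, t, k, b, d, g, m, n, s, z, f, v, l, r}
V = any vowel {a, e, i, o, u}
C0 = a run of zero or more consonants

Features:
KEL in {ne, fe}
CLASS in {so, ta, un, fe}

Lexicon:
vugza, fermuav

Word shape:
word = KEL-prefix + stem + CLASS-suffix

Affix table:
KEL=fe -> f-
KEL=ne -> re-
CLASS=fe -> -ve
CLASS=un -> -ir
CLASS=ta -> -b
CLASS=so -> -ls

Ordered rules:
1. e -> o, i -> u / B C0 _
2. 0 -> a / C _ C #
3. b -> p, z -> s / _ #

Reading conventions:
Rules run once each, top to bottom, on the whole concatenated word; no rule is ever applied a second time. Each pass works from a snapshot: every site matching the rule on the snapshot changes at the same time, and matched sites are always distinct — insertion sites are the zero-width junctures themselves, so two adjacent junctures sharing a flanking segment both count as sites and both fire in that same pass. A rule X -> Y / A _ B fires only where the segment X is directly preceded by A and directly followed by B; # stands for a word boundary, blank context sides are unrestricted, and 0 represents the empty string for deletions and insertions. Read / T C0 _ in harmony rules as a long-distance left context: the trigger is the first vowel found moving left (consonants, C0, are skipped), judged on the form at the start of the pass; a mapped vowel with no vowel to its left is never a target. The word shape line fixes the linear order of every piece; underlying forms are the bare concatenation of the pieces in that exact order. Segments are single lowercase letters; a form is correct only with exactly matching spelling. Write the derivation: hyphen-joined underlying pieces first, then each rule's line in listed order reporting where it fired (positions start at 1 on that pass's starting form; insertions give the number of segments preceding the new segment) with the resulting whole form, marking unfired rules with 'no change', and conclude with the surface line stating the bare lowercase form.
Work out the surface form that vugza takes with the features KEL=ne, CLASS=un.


underlying: re-vugza-ir
1. e -> o, i -> u / B C0 _: fires at position(s) 8: revugzaur
2. 0 -> a / C _ C #: no change
3. b -> p, z -> s / _ #: no change
surface: revugzaur


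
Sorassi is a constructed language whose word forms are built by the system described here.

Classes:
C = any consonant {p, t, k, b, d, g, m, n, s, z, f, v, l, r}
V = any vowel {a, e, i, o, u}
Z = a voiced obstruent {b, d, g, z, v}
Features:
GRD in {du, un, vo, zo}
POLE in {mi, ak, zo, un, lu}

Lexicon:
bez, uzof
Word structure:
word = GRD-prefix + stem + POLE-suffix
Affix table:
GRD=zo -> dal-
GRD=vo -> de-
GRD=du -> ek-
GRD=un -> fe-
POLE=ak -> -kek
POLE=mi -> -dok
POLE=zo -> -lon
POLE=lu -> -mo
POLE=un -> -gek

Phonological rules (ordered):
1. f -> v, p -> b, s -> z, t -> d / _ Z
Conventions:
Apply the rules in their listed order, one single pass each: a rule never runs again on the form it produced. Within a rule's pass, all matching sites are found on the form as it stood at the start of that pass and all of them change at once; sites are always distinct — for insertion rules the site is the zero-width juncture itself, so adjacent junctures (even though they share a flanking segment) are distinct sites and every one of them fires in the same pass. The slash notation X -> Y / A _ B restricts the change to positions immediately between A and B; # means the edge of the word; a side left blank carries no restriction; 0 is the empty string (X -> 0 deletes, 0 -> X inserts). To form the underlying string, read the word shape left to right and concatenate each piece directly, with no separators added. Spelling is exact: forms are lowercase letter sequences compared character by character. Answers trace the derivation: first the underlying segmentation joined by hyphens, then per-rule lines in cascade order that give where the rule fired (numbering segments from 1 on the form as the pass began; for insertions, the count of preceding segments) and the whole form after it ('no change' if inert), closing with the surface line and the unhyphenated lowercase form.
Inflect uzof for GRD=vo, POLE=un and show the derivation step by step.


underlying: de-uzof-gek
1. f -> v, p -> b, s -> z, t -> d / _ Z: fires at position(s) 6: deuzovgek
surface: deuzovgek


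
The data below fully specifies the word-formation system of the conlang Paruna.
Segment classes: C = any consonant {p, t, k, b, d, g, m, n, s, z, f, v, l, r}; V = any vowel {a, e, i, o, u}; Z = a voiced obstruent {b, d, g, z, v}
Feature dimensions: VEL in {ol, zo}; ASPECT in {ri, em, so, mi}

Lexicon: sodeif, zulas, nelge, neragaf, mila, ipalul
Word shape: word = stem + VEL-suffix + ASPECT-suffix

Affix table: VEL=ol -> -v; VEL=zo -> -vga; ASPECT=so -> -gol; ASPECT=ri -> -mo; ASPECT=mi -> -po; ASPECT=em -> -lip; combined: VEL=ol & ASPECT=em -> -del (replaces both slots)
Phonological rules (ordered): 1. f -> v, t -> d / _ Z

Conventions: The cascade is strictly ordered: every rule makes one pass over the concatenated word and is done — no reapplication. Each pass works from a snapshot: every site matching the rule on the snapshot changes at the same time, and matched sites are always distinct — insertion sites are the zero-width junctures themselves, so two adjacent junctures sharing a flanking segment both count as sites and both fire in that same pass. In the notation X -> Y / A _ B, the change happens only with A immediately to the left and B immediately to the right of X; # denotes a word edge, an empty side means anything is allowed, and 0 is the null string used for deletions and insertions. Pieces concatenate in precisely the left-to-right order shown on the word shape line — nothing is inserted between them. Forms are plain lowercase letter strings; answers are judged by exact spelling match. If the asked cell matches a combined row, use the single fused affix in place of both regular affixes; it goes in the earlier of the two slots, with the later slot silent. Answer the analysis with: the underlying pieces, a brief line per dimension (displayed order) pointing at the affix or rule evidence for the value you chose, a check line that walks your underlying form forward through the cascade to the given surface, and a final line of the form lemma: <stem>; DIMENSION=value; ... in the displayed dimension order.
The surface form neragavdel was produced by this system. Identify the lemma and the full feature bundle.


underlying: neragaf-del
VEL=ol - signalled by the combined affix row
ASPECT=em - signalled by the combined affix row
check: neragafdel -> neragavdel
lemma: neragaf; VEL=ol; ASPECT=em


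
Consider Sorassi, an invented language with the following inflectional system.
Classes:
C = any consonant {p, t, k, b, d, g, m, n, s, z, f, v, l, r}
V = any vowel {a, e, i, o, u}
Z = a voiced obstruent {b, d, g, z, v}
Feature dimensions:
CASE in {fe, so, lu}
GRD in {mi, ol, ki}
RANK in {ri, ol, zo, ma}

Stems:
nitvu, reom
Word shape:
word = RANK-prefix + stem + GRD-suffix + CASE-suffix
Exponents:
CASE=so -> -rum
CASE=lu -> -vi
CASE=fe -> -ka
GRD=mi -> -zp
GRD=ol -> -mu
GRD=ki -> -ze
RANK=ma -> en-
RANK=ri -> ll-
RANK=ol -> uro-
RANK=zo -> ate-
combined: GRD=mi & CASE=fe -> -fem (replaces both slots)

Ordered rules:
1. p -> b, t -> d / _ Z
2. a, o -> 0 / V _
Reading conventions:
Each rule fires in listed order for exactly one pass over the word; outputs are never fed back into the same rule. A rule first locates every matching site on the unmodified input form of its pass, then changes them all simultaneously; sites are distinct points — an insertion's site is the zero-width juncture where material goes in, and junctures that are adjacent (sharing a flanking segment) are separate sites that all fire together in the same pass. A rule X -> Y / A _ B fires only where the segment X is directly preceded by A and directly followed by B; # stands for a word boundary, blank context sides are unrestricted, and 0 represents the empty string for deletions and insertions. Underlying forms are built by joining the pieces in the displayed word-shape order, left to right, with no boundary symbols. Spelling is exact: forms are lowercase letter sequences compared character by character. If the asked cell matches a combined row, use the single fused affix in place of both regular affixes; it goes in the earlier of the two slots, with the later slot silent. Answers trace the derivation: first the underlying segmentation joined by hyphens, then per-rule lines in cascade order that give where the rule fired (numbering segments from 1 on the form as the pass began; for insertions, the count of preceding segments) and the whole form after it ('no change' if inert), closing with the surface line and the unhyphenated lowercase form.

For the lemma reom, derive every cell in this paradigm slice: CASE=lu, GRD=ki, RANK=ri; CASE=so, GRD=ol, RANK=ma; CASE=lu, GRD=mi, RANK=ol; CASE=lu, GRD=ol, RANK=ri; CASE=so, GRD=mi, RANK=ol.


cell CASE=lu, GRD=ki, RANK=ri:
underlying: ll-reom-ze-vi
1. p -> b, t -> d / _ Z: no change
2. a, o -> 0 / V _: fires at position(s) 5: llremzevi
surface: llremzevi

cell CASE=so, GRD=ol, RANK=ma:
underlying: en-reom-mu-rum
1. p -> b, t -> d / _ Z: no change
2. a, o -> 0 / V _: fires at position(s) 5: enremmurum
surface: enremmurum

cell CASE=lu, GRD=mi, RANK=ol:
underlying: uro-reom-zp-vi
1. p -> b, t -> d / _ Z: fires at position(s) 9: uroreomzbvi
2. a, o -> 0 / V _: fires at position(s) 6: uroremzbvi
surface: uroremzbvi

cell CASE=lu, GRD=ol, RANK=ri:
underlying: ll-reom-mu-vi
1. p -> b, t -> d / _ Z: no change
2. a, o -> 0 / V _: fires at position(s) 5: llremmuvi
surface: llremmuvi

cell CASE=so, GRD=mi, RANK=ol:
underlying: uro-reom-zp-rum
1. p -> b, t -> d / _ Z: no change
2. a, o -> 0 / V _: fires at position(s) 6: uroremzprum
surface: uroremzprum


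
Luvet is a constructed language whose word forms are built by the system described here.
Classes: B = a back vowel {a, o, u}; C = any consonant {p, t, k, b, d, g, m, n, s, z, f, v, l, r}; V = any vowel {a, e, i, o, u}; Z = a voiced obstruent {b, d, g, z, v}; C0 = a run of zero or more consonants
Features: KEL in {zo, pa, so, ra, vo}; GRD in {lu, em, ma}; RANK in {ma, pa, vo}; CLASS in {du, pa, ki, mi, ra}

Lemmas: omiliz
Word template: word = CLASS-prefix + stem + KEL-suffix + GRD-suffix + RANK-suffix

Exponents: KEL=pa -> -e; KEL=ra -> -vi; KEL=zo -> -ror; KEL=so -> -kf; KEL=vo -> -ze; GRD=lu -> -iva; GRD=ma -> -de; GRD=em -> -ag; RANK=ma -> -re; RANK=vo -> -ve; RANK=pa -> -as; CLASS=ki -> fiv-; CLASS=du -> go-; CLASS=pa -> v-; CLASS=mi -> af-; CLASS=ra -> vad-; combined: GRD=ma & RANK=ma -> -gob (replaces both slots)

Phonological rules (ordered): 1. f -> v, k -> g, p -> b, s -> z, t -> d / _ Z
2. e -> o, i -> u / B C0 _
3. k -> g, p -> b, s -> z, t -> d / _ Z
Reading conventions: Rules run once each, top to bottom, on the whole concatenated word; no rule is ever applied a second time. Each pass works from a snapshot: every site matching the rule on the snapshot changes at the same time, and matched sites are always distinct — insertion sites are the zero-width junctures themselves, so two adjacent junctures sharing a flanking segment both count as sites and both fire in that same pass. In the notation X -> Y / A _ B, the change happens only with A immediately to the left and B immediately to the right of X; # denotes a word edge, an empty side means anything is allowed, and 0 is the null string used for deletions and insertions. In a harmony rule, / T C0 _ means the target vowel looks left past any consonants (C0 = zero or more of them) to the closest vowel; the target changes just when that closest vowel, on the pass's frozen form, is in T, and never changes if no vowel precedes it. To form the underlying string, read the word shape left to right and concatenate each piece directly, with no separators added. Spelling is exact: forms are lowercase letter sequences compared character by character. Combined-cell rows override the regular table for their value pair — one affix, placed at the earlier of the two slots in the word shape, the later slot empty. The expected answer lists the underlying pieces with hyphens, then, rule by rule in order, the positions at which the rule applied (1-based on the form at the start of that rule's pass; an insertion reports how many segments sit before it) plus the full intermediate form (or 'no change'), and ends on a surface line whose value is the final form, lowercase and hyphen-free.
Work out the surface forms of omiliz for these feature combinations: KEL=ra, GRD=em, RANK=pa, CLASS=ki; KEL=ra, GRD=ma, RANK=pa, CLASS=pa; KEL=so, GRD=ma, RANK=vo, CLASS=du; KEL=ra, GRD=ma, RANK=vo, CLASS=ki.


cell KEL=ra, GRD=em, RANK=pa, CLASS=ki:
underlying: fiv-omiliz-vi-ag-as
1. f -> v, k -> g, p -> b, s -> z, t -> d / _ Z: no change
2. e -> o, i -> u / B C0 _: fires at position(s) 6: fivomulizviagas
3. k -> g, p -> b, s -> z, t -> d / _ Z: no change
surface: fivomulizviagas

cell KEL=ra, GRD=ma, RANK=pa, CLASS=pa:
underlying: v-omiliz-vi-de-as
1. f -> v, k -> g, p -> b, s -> z, t -> d / _ Z: no change
2. e -> o, i -> u / B C0 _: fires at position(s) 4: vomulizvideas
3. k -> g, p -> b, s -> z, t -> d / _ Z: no change
surface: vomulizvideas

cell KEL=so, GRD=ma, RANK=vo, CLASS=du:
underlying: go-omiliz-kf-de-ve
1. f -> v, k -> g, p -> b, s -> z, t -> d / _ Z: fires at position(s) 10: goomilizkvdeve
2. e -> o, i -> u / B C0 _: fires at position(s) 5: goomulizkvdeve
3. k -> g, p -> b, s -> z, t -> d / _ Z: fires at position(s) 9: goomulizgvdeve
surface: goomulizgvdeve

cell KEL=ra, GRD=ma, RANK=vo, CLASS=ki:
underlying: fiv-omiliz-vi-de-ve
1. f -> v, k -> g, p -> b, s -> z, t -> d / _ Z: no change
2. e -> o, i -> u / B C0 _: fires at position(s) 6: fivomulizvideve
3. k -> g, p -> b, s -> z, t -> d / _ Z: no change
surface: fivomulizvideve


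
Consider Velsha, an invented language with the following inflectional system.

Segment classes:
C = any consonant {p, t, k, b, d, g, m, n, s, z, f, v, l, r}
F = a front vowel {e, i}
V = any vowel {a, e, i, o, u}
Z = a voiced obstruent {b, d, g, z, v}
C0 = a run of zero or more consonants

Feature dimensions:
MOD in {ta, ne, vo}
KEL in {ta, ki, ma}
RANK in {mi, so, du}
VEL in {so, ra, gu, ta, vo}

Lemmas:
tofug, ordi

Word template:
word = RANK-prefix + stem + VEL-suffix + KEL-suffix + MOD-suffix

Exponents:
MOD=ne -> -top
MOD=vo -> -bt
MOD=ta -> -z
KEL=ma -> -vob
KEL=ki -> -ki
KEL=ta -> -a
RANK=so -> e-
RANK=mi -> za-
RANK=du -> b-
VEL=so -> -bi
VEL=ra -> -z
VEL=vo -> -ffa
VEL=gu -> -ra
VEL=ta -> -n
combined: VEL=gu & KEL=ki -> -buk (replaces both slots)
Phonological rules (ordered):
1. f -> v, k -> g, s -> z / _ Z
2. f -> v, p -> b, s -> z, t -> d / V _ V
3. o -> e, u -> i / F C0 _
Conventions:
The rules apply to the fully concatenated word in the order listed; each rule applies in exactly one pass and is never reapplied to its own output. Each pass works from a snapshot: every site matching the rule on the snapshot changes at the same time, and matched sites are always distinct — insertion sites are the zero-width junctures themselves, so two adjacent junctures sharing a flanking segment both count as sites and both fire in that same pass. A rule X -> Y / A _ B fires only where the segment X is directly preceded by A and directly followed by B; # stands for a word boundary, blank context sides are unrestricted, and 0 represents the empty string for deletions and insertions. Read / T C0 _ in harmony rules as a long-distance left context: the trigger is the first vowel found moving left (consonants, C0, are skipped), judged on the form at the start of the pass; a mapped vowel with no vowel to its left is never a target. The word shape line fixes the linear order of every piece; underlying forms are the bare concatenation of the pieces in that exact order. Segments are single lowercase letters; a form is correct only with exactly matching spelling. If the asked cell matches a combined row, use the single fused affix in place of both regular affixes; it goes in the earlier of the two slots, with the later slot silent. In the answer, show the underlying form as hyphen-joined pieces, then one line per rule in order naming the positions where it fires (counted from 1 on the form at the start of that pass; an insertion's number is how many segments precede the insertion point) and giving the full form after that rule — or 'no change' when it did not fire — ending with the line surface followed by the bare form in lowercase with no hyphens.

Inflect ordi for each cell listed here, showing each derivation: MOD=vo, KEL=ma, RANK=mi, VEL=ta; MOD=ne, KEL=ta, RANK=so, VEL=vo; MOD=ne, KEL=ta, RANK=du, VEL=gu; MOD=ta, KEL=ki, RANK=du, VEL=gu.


cell MOD=vo, KEL=ma, RANK=mi, VEL=ta:
underlying: za-ordi-n-vob-bt
1. f -> v, k -> g, s -> z / _ Z: no change
2. f -> v, p -> b, s -> z, t -> d / V _ V: no change
3. o -> e, u -> i / F C0 _: fires at position(s) 9: zaordinvebbt
surface: zaordinvebbt

cell MOD=ne, KEL=ta, RANK=so, VEL=vo:
underlying: e-ordi-ffa-a-top
1. f -> v, k -> g, s -> z / _ Z: no change
2. f -> v, p -> b, s -> z, t -> d / V _ V: fires at position(s) 10: eordiffaadop
3. o -> e, u -> i / F C0 _: fires at position(s) 2: eerdiffaadop
surface: eerdiffaadop

cell MOD=ne, KEL=ta, RANK=du, VEL=gu:
underlying: b-ordi-ra-a-top
1. f -> v, k -> g, s -> z / _ Z: no change
2. f -> v, p -> b, s -> z, t -> d / V _ V: fires at position(s) 9: bordiraadop
3. o -> e, u -> i / F C0 _: no change
surface: bordiraadop

cell MOD=ta, KEL=ki, RANK=du, VEL=gu:
underlying: b-ordi-buk-z
1. f -> v, k -> g, s -> z / _ Z: fires at position(s) 8: bordibugz
2. f -> v, p -> b, s -> z, t -> d / V _ V: no change
3. o -> e, u -> i / F C0 _: fires at position(s) 7: bordibigz
surface: bordibigz


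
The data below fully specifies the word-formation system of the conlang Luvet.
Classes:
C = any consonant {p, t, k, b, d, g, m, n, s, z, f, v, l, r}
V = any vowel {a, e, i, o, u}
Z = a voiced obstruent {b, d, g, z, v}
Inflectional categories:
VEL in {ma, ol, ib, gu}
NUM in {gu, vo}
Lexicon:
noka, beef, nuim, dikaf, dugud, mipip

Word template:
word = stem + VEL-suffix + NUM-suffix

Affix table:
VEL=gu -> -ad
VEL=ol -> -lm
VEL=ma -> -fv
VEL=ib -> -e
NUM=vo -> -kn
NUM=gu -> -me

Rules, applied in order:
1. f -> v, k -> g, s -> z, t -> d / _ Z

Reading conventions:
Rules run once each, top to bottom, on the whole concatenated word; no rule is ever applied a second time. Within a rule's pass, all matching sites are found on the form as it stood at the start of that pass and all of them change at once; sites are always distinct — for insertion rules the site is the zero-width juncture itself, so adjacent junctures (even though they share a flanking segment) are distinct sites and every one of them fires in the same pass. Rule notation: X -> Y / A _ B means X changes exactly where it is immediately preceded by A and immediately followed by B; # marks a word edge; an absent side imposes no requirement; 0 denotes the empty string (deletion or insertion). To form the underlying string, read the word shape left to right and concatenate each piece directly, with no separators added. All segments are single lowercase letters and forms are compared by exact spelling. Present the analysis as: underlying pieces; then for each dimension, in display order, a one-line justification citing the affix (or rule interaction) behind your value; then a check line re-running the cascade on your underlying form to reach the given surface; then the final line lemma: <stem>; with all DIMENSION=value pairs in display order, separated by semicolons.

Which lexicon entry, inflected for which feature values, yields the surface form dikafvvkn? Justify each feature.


underlying: dikaf-fv-kn
VEL=ma - signalled by the affix -fv
NUM=vo - signalled by the affix -kn
check: dikaffvkn -> dikafvvkn
lemma: dikaf; VEL=ma; NUM=vo


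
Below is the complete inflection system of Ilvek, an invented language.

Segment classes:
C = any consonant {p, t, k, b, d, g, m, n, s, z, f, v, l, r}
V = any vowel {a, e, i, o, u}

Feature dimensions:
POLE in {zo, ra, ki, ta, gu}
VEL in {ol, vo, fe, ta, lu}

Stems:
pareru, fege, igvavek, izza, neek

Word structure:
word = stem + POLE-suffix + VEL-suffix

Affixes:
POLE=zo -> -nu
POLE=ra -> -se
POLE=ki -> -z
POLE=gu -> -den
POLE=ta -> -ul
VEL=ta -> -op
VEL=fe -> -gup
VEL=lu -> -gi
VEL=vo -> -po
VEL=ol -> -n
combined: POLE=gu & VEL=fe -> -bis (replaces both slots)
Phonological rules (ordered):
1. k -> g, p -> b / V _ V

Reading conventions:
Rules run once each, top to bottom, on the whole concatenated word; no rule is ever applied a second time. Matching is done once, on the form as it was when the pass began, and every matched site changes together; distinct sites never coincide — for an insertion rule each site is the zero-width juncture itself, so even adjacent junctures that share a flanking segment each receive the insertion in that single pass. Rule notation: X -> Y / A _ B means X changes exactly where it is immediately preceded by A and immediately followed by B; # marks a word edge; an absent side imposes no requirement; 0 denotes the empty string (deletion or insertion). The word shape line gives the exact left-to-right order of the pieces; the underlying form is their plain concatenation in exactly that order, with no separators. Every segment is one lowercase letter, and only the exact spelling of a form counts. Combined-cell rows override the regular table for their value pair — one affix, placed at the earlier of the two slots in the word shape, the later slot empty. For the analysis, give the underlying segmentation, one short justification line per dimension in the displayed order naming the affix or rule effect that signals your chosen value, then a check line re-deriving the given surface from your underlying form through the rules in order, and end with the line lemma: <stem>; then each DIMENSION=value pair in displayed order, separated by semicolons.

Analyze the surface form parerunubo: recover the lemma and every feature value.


underlying: pareru-nu-po
POLE=zo - signalled by the affix -nu
VEL=vo - signalled by the affix -po
check: parerunupo -> parerunubo
lemma: pareru; POLE=zo; VEL=vo


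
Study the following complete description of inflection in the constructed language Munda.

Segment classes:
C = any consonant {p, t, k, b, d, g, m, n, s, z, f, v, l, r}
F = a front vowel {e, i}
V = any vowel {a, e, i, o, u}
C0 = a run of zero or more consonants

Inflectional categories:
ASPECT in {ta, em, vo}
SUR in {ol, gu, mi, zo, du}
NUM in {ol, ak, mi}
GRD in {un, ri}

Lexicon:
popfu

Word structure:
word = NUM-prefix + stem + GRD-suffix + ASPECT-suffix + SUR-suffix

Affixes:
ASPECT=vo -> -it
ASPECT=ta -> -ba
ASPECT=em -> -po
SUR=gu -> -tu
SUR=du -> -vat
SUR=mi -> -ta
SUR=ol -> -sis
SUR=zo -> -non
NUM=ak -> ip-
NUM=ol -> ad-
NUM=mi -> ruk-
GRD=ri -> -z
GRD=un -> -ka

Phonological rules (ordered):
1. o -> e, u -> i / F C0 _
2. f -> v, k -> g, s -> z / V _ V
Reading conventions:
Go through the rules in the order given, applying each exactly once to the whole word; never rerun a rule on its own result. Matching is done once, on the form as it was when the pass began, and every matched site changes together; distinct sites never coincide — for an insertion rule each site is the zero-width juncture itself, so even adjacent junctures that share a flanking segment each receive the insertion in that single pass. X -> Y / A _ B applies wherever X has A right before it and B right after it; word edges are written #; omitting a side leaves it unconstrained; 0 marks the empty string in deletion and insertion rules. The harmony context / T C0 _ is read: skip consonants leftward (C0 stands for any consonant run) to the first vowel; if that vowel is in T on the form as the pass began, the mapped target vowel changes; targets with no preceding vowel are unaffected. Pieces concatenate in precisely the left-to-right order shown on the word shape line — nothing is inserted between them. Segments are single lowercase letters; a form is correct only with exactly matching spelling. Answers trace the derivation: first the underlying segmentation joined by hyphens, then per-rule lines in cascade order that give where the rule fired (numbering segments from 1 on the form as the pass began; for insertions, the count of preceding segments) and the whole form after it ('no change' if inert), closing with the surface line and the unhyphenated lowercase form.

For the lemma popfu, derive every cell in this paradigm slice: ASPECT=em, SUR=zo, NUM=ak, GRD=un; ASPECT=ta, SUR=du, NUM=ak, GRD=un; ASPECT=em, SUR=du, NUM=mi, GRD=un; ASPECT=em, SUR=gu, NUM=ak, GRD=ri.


cell ASPECT=em, SUR=zo, NUM=ak, GRD=un:
underlying: ip-popfu-ka-po-non
1. o -> e, u -> i / F C0 _: fires at position(s) 4: ippepfukaponon
2. f -> v, k -> g, s -> z / V _ V: fires at position(s) 8: ippepfugaponon
surface: ippepfugaponon

cell ASPECT=ta, SUR=du, NUM=ak, GRD=un:
underlying: ip-popfu-ka-ba-vat
1. o -> e, u -> i / F C0 _: fires at position(s) 4: ippepfukabavat
2. f -> v, k -> g, s -> z / V _ V: fires at position(s) 8: ippepfugabavat
surface: ippepfugabavat

cell ASPECT=em, SUR=du, NUM=mi, GRD=un:
underlying: ruk-popfu-ka-po-vat
1. o -> e, u -> i / F C0 _: no change
2. f -> v, k -> g, s -> z / V _ V: fires at position(s) 9: rukpopfugapovat
surface: rukpopfugapovat

cell ASPECT=em, SUR=gu, NUM=ak, GRD=ri:
underlying: ip-popfu-z-po-tu
1. o -> e, u -> i / F C0 _: fires at position(s) 4: ippepfuzpotu
2. f -> v, k -> g, s -> z / V _ V: no change
surface: ippepfuzpotu
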